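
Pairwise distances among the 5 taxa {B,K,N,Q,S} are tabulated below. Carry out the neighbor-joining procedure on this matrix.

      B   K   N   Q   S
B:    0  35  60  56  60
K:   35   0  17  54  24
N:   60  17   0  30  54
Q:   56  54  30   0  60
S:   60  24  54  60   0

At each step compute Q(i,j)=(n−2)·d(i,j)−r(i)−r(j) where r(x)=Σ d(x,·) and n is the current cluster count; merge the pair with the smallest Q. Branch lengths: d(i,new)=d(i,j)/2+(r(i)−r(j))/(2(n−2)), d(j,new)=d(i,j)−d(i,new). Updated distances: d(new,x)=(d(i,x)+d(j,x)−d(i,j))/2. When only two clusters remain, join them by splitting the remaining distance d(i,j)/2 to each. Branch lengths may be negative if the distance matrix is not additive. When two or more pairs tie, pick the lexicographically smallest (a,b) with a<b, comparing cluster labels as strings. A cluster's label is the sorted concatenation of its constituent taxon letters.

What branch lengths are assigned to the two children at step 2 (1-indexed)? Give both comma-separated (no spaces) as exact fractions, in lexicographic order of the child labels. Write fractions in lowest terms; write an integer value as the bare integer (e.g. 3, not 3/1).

237/8,107/8

iteration 1: select N,Q (d=30, Q=-271); attach at lengths (17/2, 43/2); label the merged cluster NQ
  updated: d(B,NQ)=43, d(K,NQ)=41/2, d(NQ,S)=42
iteration 2: select B,NQ (d=43, Q=-315/2); attach at lengths (237/8, 107/8); label the merged cluster BNQ
  updated: d(BNQ,K)=25/4, d(BNQ,S)=59/2
iteration 3: select BNQ,K (d=25/4, Q=-239/4); attach at lengths (47/8, 3/8); label the merged cluster BKNQ
  updated: d(BKNQ,S)=189/8
iteration 4: select BKNQ,S (d=189/8); attach at lengths (189/16, 189/16); label the merged cluster BKNQS
final tree: (((B:237/8,(N:17/2,Q:43/2):107/8):47/8,K:3/8):189/16,S:189/16)
total length: 823/8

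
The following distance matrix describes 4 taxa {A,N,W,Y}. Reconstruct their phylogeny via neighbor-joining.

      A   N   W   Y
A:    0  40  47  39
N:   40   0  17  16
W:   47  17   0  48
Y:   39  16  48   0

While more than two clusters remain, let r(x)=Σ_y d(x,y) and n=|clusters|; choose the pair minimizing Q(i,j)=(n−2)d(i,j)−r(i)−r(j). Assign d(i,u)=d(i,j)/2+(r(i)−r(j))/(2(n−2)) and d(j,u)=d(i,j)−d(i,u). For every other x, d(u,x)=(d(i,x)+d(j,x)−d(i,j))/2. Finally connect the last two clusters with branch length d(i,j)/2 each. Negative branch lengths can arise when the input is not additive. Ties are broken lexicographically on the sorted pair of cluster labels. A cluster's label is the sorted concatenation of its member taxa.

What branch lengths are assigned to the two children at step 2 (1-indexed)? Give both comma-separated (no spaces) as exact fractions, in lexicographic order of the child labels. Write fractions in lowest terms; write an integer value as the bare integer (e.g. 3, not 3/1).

iteration 1: select A,Y (d=39, Q=-151); attach at lengths (101/4, 55/4); label the merged cluster AY
  updated: d(AY,N)=17/2, d(AY,W)=28
iteration 2: select AY,N (d=17/2, Q=-107/2); attach at lengths (39/4, -5/4); label the merged cluster ANY
  updated: d(ANY,W)=73/4
iteration 3: select ANY,W (d=73/4); attach at lengths (73/8, 73/8); label the merged cluster ANWY
final tree: (((A:101/4,Y:55/4):39/4,N:-5/4):73/8,W:73/8)
total length: 263/4

39/4,-5/4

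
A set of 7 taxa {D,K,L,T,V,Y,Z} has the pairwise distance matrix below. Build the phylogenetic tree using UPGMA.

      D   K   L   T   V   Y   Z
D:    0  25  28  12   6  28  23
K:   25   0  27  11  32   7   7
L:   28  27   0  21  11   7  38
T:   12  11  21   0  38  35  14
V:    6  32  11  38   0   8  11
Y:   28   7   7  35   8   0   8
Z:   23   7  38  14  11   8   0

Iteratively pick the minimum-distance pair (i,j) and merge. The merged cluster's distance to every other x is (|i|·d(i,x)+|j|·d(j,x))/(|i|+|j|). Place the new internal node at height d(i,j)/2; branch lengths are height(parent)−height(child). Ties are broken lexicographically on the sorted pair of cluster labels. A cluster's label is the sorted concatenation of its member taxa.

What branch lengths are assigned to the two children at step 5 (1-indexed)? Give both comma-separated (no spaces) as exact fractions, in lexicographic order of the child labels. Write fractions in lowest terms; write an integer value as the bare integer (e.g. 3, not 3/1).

iteration 1: select D,V (d=6); attach at lengths (3, 3); label the merged cluster DV
  updated: d(DV,K)=57/2, d(DV,L)=39/2, d(DV,T)=25, d(DV,Y)=18, d(DV,Z)=17
iteration 2: select K,Y (d=7); attach at lengths (7/2, 7/2); label the merged cluster KY
  updated: d(DV,KY)=93/4, d(KY,L)=17, d(KY,T)=23, d(KY,Z)=15/2
iteration 3: select KY,Z (d=15/2); attach at lengths (1/4, 15/4); label the merged cluster KYZ
  updated: d(DV,KYZ)=127/6, d(KYZ,L)=24, d(KYZ,T)=20
iteration 4: select DV,L (d=39/2); attach at lengths (27/4, 39/4); label the merged cluster DLV
  updated: d(DLV,KYZ)=199/9, d(DLV,T)=71/3
iteration 5: select KYZ,T (d=20); attach at lengths (25/4, 10); label the merged cluster KTYZ
  updated: d(DLV,KTYZ)=45/2
iteration 6: select DLV,KTYZ (d=45/2); attach at lengths (3/2, 5/4); label the merged cluster DKLTVYZ
final tree: (((D:3,V:3):27/4,L:39/4):3/2,(((K:7/2,Y:7/2):1/4,Z:15/4):25/4,T:10):5/4)
total length: 105/2

25/4,10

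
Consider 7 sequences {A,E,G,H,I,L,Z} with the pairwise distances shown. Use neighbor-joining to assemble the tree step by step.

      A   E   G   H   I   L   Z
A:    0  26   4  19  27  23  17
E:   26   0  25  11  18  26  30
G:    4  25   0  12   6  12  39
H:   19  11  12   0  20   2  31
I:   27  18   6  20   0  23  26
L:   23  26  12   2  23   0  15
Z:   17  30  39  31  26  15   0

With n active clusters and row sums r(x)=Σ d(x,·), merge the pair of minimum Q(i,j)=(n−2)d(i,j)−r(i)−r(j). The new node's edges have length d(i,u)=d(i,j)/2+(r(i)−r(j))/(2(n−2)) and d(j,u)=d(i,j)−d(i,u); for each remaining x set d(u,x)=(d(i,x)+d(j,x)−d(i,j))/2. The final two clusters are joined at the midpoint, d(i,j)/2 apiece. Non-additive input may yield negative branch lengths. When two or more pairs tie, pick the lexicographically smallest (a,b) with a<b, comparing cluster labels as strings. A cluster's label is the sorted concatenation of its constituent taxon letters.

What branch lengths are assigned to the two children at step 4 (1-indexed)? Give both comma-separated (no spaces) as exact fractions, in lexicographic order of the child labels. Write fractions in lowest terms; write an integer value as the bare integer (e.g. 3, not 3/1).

61/8,19/8

1. join A+G (d=4, Q=-194) ⇒ AG; edges |A|=19/5, |G|=1/5
  updated: d(AG,E)=47/2, d(AG,H)=27/2, d(AG,I)=29/2, d(AG,L)=31/2, d(AG,Z)=26
2. join H+L (d=2, Q=-151) ⇒ HL; edges |H|=1/2, |L|=3/2
  updated: d(AG,HL)=27/2, d(E,HL)=35/2, d(HL,I)=41/2, d(HL,Z)=22
3. join E+I (d=18, Q=-114) ⇒ EI; edges |E|=32/3, |I|=22/3
  updated: d(AG,EI)=10, d(EI,HL)=10, d(EI,Z)=19
4. join AG+EI (d=10, Q=-137/2) ⇒ AEGI; edges |AG|=61/8, |EI|=19/8
  updated: d(AEGI,HL)=27/4, d(AEGI,Z)=35/2
5. join AEGI+HL (d=27/4, Q=-185/4) ⇒ AEGHIL; edges |AEGI|=9/8, |HL|=45/8
  updated: d(AEGHIL,Z)=131/8
6. join AEGHIL+Z (d=131/8) ⇒ AEGHILZ; edges |AEGHIL|=131/16, |Z|=131/16
final tree: ((((A:19/5,G:1/5):61/8,(E:32/3,I:22/3):19/8):9/8,(H:1/2,L:3/2):45/8):131/16,Z:131/16)
total length: 457/8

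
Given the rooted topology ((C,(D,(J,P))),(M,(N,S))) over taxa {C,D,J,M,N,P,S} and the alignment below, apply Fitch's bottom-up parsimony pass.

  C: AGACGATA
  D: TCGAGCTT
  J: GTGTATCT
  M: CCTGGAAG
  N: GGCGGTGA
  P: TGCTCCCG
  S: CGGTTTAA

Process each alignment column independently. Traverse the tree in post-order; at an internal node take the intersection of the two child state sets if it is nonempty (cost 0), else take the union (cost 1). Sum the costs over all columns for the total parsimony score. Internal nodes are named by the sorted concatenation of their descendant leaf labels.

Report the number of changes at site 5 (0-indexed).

3

site 0, node JP: J={G} ∪ P={T} → {G,T} (+1)
site 0, node DJP: D={T} ∩ JP={G,T} → {T} (+0)
site 0, node CDJP: C={A} ∪ DJP={T} → {A,T} (+1)
site 0, node NS: N={G} ∪ S={C} → {C,G} (+1)
site 0, node MNS: M={C} ∩ NS={C,G} → {C} (+0)
site 0, node CDJMNPS: CDJP={A,T} ∪ MNS={C} → {A,C,T} (+1)
site 1, node JP: J={T} ∪ P={G} → {G,T} (+1)
site 1, node DJP: D={C} ∪ JP={G,T} → {C,G,T} (+1)
site 1, node CDJP: C={G} ∩ DJP={C,G,T} → {G} (+0)
site 1, node NS: N={G} ∩ S={G} → {G} (+0)
site 1, node MNS: M={C} ∪ NS={G} → {C,G} (+1)
site 1, node CDJMNPS: CDJP={G} ∩ MNS={C,G} → {G} (+0)
site 2, node JP: J={G} ∪ P={C} → {C,G} (+1)
site 2, node DJP: D={G} ∩ JP={C,G} → {G} (+0)
site 2, node CDJP: C={A} ∪ DJP={G} → {A,G} (+1)
site 2, node NS: N={C} ∪ S={G} → {C,G} (+1)
site 2, node MNS: M={T} ∪ NS={C,G} → {C,G,T} (+1)
site 2, node CDJMNPS: CDJP={A,G} ∩ MNS={C,G,T} → {G} (+0)
site 3, node JP: J={T} ∩ P={T} → {T} (+0)
site 3, node DJP: D={A} ∪ JP={T} → {A,T} (+1)
site 3, node CDJP: C={C} ∪ DJP={A,T} → {A,C,T} (+1)
site 3, node NS: N={G} ∪ S={T} → {G,T} (+1)
site 3, node MNS: M={G} ∩ NS={G,T} → {G} (+0)
site 3, node CDJMNPS: CDJP={A,C,T} ∪ MNS={G} → {A,C,G,T} (+1)
site 4, node JP: J={A} ∪ P={C} → {A,C} (+1)
site 4, node DJP: D={G} ∪ JP={A,C} → {A,C,G} (+1)
site 4, node CDJP: C={G} ∩ DJP={A,C,G} → {G} (+0)
site 4, node NS: N={G} ∪ S={T} → {G,T} (+1)
site 4, node MNS: M={G} ∩ NS={G,T} → {G} (+0)
site 4, node CDJMNPS: CDJP={G} ∩ MNS={G} → {G} (+0)
site 5, node JP: J={T} ∪ P={C} → {C,T} (+1)
site 5, node DJP: D={C} ∩ JP={C,T} → {C} (+0)
site 5, node CDJP: C={A} ∪ DJP={C} → {A,C} (+1)
site 5, node NS: N={T} ∩ S={T} → {T} (+0)
site 5, node MNS: M={A} ∪ NS={T} → {A,T} (+1)
site 5, node CDJMNPS: CDJP={A,C} ∩ MNS={A,T} → {A} (+0)
site 6, node JP: J={C} ∩ P={C} → {C} (+0)
site 6, node DJP: D={T} ∪ JP={C} → {C,T} (+1)
site 6, node CDJP: C={T} ∩ DJP={C,T} → {T} (+0)
site 6, node NS: N={G} ∪ S={A} → {A,G} (+1)
site 6, node MNS: M={A} ∩ NS={A,G} → {A} (+0)
site 6, node CDJMNPS: CDJP={T} ∪ MNS={A} → {A,T} (+1)
site 7, node JP: J={T} ∪ P={G} → {G,T} (+1)
site 7, node DJP: D={T} ∩ JP={G,T} → {T} (+0)
site 7, node CDJP: C={A} ∪ DJP={T} → {A,T} (+1)
site 7, node NS: N={A} ∩ S={A} → {A} (+0)
site 7, node MNS: M={G} ∪ NS={A} → {A,G} (+1)
site 7, node CDJMNPS: CDJP={A,T} ∩ MNS={A,G} → {A} (+0)
per-site changes: [4, 3, 4, 4, 3, 3, 3, 3]; total = 27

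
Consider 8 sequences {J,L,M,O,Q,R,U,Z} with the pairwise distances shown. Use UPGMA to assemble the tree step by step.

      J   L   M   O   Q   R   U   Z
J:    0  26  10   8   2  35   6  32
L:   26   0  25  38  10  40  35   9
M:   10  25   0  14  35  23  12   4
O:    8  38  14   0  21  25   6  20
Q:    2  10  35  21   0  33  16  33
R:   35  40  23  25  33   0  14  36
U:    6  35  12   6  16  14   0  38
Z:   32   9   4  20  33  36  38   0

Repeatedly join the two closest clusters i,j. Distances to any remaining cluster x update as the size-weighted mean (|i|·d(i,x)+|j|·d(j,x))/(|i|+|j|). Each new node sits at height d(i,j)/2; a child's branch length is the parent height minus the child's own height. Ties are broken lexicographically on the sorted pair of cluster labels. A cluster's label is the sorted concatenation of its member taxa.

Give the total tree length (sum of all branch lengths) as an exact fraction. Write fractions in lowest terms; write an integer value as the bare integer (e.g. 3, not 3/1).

881/14

step 1: merge (J,Q) at d=2; branch lengths J→1, Q→1; new cluster JQ
  updated: d(JQ,L)=18, d(JQ,M)=45/2, d(JQ,O)=29/2, d(JQ,R)=34, d(JQ,U)=11, d(JQ,Z)=65/2
step 2: merge (M,Z) at d=4; branch lengths M→2, Z→2; new cluster MZ
  updated: d(JQ,MZ)=55/2, d(L,MZ)=17, d(MZ,O)=17, d(MZ,R)=59/2, d(MZ,U)=25
step 3: merge (O,U) at d=6; branch lengths O→3, U→3; new cluster OU
  updated: d(JQ,OU)=51/4, d(L,OU)=73/2, d(MZ,OU)=21, d(OU,R)=39/2
step 4: merge (JQ,OU) at d=51/4; branch lengths JQ→43/8, OU→27/8; new cluster JOQU
  updated: d(JOQU,L)=109/4, d(JOQU,MZ)=97/4, d(JOQU,R)=107/4
step 5: merge (L,MZ) at d=17; branch lengths L→17/2, MZ→13/2; new cluster LMZ
  updated: d(JOQU,LMZ)=101/4, d(LMZ,R)=33
step 6: merge (JOQU,LMZ) at d=101/4; branch lengths JOQU→25/4, LMZ→33/8; new cluster JLMOQUZ
  updated: d(JLMOQUZ,R)=206/7
step 7: merge (JLMOQUZ,R) at d=206/7; branch lengths JLMOQUZ→117/56, R→103/7; new cluster JLMOQRUZ
final tree: ((((J:1,Q:1):43/8,(O:3,U:3):27/8):25/4,(L:17/2,(M:2,Z:2):13/2):33/8):117/56,R:103/7)
total length: 881/14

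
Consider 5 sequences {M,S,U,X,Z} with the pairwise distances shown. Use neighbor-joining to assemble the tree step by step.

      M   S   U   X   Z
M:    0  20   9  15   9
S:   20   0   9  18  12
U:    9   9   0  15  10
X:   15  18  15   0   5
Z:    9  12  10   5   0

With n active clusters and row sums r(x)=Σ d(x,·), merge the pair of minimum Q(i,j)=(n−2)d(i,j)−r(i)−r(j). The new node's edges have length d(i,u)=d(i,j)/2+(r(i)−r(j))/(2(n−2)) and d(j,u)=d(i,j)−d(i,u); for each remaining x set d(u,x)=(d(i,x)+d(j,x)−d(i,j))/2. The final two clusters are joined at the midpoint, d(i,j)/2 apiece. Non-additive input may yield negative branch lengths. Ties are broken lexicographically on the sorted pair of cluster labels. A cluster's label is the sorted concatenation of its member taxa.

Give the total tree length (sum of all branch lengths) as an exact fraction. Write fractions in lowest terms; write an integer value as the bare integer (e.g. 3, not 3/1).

step 1: merge (S,U) at d=9, Q=-75; branch lengths S→43/6, U→11/6; new cluster SU
  updated: d(M,SU)=10, d(SU,X)=12, d(SU,Z)=13/2
step 2: merge (M,SU) at d=10, Q=-85/2; branch lengths M→51/8, SU→29/8; new cluster MSU
  updated: d(MSU,X)=17/2, d(MSU,Z)=11/4
step 3: merge (MSU,X) at d=17/2, Q=-65/4; branch lengths MSU→25/8, X→43/8; new cluster MSUX
  updated: d(MSUX,Z)=-3/8
step 4: merge (MSUX,Z) at d=-3/8; branch lengths MSUX→-3/16, Z→-3/16; new cluster MSUXZ
final tree: (((M:51/8,(S:43/6,U:11/6):29/8):25/8,X:43/8):-3/16,Z:-3/16)
total length: 217/8

217/8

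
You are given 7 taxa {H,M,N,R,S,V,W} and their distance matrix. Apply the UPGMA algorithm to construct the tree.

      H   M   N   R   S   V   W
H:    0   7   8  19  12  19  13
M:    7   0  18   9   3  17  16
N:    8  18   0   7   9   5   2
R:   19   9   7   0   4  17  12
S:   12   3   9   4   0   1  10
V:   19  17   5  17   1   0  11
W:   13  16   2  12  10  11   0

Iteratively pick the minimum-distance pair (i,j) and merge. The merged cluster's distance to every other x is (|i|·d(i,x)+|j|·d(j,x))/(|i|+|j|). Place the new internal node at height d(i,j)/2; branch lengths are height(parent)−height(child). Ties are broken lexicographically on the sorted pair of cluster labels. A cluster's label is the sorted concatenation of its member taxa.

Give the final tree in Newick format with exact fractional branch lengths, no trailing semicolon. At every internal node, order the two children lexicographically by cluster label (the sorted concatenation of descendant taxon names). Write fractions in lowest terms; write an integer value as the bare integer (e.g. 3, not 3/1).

1. join S+V (d=1) ⇒ SV; edges |S|=1/2, |V|=1/2
  updated: d(H,SV)=31/2, d(M,SV)=10, d(N,SV)=7, d(R,SV)=21/2, d(SV,W)=21/2
2. join N+W (d=2) ⇒ NW; edges |N|=1, |W|=1
  updated: d(H,NW)=21/2, d(M,NW)=17, d(NW,R)=19/2, d(NW,SV)=35/4
3. join H+M (d=7) ⇒ HM; edges |H|=7/2, |M|=7/2
  updated: d(HM,NW)=55/4, d(HM,R)=14, d(HM,SV)=51/4
4. join NW+SV (d=35/4) ⇒ NSVW; edges |NW|=27/8, |SV|=31/8
  updated: d(HM,NSVW)=53/4, d(NSVW,R)=10
5. join NSVW+R (d=10) ⇒ NRSVW; edges |NSVW|=5/8, |R|=5
  updated: d(HM,NRSVW)=67/5
6. join HM+NRSVW (d=67/5) ⇒ HMNRSVW; edges |HM|=16/5, |NRSVW|=17/10
final tree: ((H:7/2,M:7/2):16/5,(((N:1,W:1):27/8,(S:1/2,V:1/2):31/8):5/8,R:5):17/10)
total length: 1111/40

((H:7/2,M:7/2):16/5,(((N:1,W:1):27/8,(S:1/2,V:1/2):31/8):5/8,R:5):17/10)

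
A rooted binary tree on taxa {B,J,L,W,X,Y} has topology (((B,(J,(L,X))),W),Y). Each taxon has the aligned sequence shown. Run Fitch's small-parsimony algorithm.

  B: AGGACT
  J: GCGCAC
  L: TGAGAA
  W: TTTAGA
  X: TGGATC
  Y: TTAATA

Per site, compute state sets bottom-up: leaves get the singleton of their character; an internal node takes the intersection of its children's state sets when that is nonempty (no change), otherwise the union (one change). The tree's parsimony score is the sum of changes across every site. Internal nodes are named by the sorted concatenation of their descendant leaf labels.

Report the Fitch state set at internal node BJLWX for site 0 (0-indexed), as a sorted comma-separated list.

site 0, node LX: L={T} ∩ X={T} → {T} (+0)
site 0, node JLX: J={G} ∪ LX={T} → {G,T} (+1)
site 0, node BJLX: B={A} ∪ JLX={G,T} → {A,G,T} (+1)
site 0, node BJLWX: BJLX={A,G,T} ∩ W={T} → {T} (+0)
site 0, node BJLWXY: BJLWX={T} ∩ Y={T} → {T} (+0)
site 1, node LX: L={G} ∩ X={G} → {G} (+0)
site 1, node JLX: J={C} ∪ LX={G} → {C,G} (+1)
site 1, node BJLX: B={G} ∩ JLX={C,G} → {G} (+0)
site 1, node BJLWX: BJLX={G} ∪ W={T} → {G,T} (+1)
site 1, node BJLWXY: BJLWX={G,T} ∩ Y={T} → {T} (+0)
site 2, node LX: L={A} ∪ X={G} → {A,G} (+1)
site 2, node JLX: J={G} ∩ LX={A,G} → {G} (+0)
site 2, node BJLX: B={G} ∩ JLX={G} → {G} (+0)
site 2, node BJLWX: BJLX={G} ∪ W={T} → {G,T} (+1)
site 2, node BJLWXY: BJLWX={G,T} ∪ Y={A} → {A,G,T} (+1)
site 3, node LX: L={G} ∪ X={A} → {A,G} (+1)
site 3, node JLX: J={C} ∪ LX={A,G} → {A,C,G} (+1)
site 3, node BJLX: B={A} ∩ JLX={A,C,G} → {A} (+0)
site 3, node BJLWX: BJLX={A} ∩ W={A} → {A} (+0)
site 3, node BJLWXY: BJLWX={A} ∩ Y={A} → {A} (+0)
site 4, node LX: L={A} ∪ X={T} → {A,T} (+1)
site 4, node JLX: J={A} ∩ LX={A,T} → {A} (+0)
site 4, node BJLX: B={C} ∪ JLX={A} → {A,C} (+1)
site 4, node BJLWX: BJLX={A,C} ∪ W={G} → {A,C,G} (+1)
site 4, node BJLWXY: BJLWX={A,C,G} ∪ Y={T} → {A,C,G,T} (+1)
site 5, node LX: L={A} ∪ X={C} → {A,C} (+1)
site 5, node JLX: J={C} ∩ LX={A,C} → {C} (+0)
site 5, node BJLX: B={T} ∪ JLX={C} → {C,T} (+1)
site 5, node BJLWX: BJLX={C,T} ∪ W={A} → {A,C,T} (+1)
site 5, node BJLWXY: BJLWX={A,C,T} ∩ Y={A} → {A} (+0)
per-site changes: [2, 2, 3, 2, 4, 3]; total = 16

T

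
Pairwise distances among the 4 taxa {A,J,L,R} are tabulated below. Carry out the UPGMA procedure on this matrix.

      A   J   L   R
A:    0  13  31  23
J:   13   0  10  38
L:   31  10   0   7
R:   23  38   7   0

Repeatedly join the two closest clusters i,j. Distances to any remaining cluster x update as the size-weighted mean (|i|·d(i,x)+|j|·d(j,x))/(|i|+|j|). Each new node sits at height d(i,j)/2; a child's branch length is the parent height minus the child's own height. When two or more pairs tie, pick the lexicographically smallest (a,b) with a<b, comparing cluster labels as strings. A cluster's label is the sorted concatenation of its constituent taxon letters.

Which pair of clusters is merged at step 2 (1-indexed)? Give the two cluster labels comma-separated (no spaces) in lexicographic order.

step 1: merge (L,R) at d=7; branch lengths L→7/2, R→7/2; new cluster LR
  updated: d(A,LR)=27, d(J,LR)=24
step 2: merge (A,J) at d=13; branch lengths A→13/2, J→13/2; new cluster AJ
  updated: d(AJ,LR)=51/2
step 3: merge (AJ,LR) at d=51/2; branch lengths AJ→25/4, LR→37/4; new cluster AJLR
final tree: ((A:13/2,J:13/2):25/4,(L:7/2,R:7/2):37/4)
total length: 71/2

A,J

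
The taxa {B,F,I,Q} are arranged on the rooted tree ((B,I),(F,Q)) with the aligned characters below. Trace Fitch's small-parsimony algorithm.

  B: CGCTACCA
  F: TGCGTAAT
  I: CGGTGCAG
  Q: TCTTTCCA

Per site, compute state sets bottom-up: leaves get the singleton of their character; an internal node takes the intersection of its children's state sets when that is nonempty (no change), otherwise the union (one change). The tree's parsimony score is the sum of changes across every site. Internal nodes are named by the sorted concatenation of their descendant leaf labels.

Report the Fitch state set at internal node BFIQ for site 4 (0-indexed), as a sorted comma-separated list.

BI@0: {C} ∩ {C} = {C} (intersection, +0)
FQ@0: {T} ∩ {T} = {T} (intersection, +0)
BFIQ@0: {C} ∪ {T} = {C,T} (union, +1)
BI@1: {G} ∩ {G} = {G} (intersection, +0)
FQ@1: {G} ∪ {C} = {C,G} (union, +1)
BFIQ@1: {G} ∩ {C,G} = {G} (intersection, +0)
BI@2: {C} ∪ {G} = {C,G} (union, +1)
FQ@2: {C} ∪ {T} = {C,T} (union, +1)
BFIQ@2: {C,G} ∩ {C,T} = {C} (intersection, +0)
BI@3: {T} ∩ {T} = {T} (intersection, +0)
FQ@3: {G} ∪ {T} = {G,T} (union, +1)
BFIQ@3: {T} ∩ {G,T} = {T} (intersection, +0)
BI@4: {A} ∪ {G} = {A,G} (union, +1)
FQ@4: {T} ∩ {T} = {T} (intersection, +0)
BFIQ@4: {A,G} ∪ {T} = {A,G,T} (union, +1)
BI@5: {C} ∩ {C} = {C} (intersection, +0)
FQ@5: {A} ∪ {C} = {A,C} (union, +1)
BFIQ@5: {C} ∩ {A,C} = {C} (intersection, +0)
BI@6: {C} ∪ {A} = {A,C} (union, +1)
FQ@6: {A} ∪ {C} = {A,C} (union, +1)
BFIQ@6: {A,C} ∩ {A,C} = {A,C} (intersection, +0)
BI@7: {A} ∪ {G} = {A,G} (union, +1)
FQ@7: {T} ∪ {A} = {A,T} (union, +1)
BFIQ@7: {A,G} ∩ {A,T} = {A} (intersection, +0)
per-site changes: [1, 1, 2, 1, 2, 1, 2, 2]; total = 12

A,G,T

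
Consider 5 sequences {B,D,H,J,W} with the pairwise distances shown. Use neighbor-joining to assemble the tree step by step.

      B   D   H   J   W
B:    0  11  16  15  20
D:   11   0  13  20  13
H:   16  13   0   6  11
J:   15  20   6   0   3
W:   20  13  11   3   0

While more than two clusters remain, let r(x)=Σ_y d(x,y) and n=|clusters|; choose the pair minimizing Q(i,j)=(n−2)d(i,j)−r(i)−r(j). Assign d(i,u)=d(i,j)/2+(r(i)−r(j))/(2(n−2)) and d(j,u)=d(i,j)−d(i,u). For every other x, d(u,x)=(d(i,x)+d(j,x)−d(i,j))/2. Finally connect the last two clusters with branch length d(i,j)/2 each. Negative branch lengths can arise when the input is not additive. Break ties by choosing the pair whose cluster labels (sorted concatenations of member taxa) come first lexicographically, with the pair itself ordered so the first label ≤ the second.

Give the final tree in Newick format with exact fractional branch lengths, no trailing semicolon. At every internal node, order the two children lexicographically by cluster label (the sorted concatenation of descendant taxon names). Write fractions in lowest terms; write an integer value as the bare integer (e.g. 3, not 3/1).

((((B:19/3,D:14/3):6,H:3):4,J:1/2):5/4,W:5/4)

1. join B+D (d=11, Q=-86) ⇒ BD; edges |B|=19/3, |D|=14/3
  updated: d(BD,H)=9, d(BD,J)=12, d(BD,W)=11
2. join BD+H (d=9, Q=-40) ⇒ BDH; edges |BD|=6, |H|=3
  updated: d(BDH,J)=9/2, d(BDH,W)=13/2
3. join BDH+J (d=9/2, Q=-14) ⇒ BDHJ; edges |BDH|=4, |J|=1/2
  updated: d(BDHJ,W)=5/2
4. join BDHJ+W (d=5/2) ⇒ BDHJW; edges |BDHJ|=5/4, |W|=5/4
final tree: ((((B:19/3,D:14/3):6,H:3):4,J:1/2):5/4,W:5/4)
total length: 27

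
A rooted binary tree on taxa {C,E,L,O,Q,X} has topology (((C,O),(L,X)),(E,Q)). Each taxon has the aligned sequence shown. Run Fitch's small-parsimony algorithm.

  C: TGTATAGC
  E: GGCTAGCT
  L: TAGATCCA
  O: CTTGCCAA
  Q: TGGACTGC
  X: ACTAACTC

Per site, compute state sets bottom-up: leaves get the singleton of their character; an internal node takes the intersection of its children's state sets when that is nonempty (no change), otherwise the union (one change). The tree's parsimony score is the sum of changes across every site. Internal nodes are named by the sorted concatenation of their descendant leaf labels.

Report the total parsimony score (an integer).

CO@0: {T} ∪ {C} = {C,T} (union, +1)
LX@0: {T} ∪ {A} = {A,T} (union, +1)
CLOX@0: {C,T} ∩ {A,T} = {T} (intersection, +0)
EQ@0: {G} ∪ {T} = {G,T} (union, +1)
CELOQX@0: {T} ∩ {G,T} = {T} (intersection, +0)
CO@1: {G} ∪ {T} = {G,T} (union, +1)
LX@1: {A} ∪ {C} = {A,C} (union, +1)
CLOX@1: {G,T} ∪ {A,C} = {A,C,G,T} (union, +1)
EQ@1: {G} ∩ {G} = {G} (intersection, +0)
CELOQX@1: {A,C,G,T} ∩ {G} = {G} (intersection, +0)
CO@2: {T} ∩ {T} = {T} (intersection, +0)
LX@2: {G} ∪ {T} = {G,T} (union, +1)
CLOX@2: {T} ∩ {G,T} = {T} (intersection, +0)
EQ@2: {C} ∪ {G} = {C,G} (union, +1)
CELOQX@2: {T} ∪ {C,G} = {C,G,T} (union, +1)
CO@3: {A} ∪ {G} = {A,G} (union, +1)
LX@3: {A} ∩ {A} = {A} (intersection, +0)
CLOX@3: {A,G} ∩ {A} = {A} (intersection, +0)
EQ@3: {T} ∪ {A} = {A,T} (union, +1)
CELOQX@3: {A} ∩ {A,T} = {A} (intersection, +0)
CO@4: {T} ∪ {C} = {C,T} (union, +1)
LX@4: {T} ∪ {A} = {A,T} (union, +1)
CLOX@4: {C,T} ∩ {A,T} = {T} (intersection, +0)
EQ@4: {A} ∪ {C} = {A,C} (union, +1)
CELOQX@4: {T} ∪ {A,C} = {A,C,T} (union, +1)
CO@5: {A} ∪ {C} = {A,C} (union, +1)
LX@5: {C} ∩ {C} = {C} (intersection, +0)
CLOX@5: {A,C} ∩ {C} = {C} (intersection, +0)
EQ@5: {G} ∪ {T} = {G,T} (union, +1)
CELOQX@5: {C} ∪ {G,T} = {C,G,T} (union, +1)
CO@6: {G} ∪ {A} = {A,G} (union, +1)
LX@6: {C} ∪ {T} = {C,T} (union, +1)
CLOX@6: {A,G} ∪ {C,T} = {A,C,G,T} (union, +1)
EQ@6: {C} ∪ {G} = {C,G} (union, +1)
CELOQX@6: {A,C,G,T} ∩ {C,G} = {C,G} (intersection, +0)
CO@7: {C} ∪ {A} = {A,C} (union, +1)
LX@7: {A} ∪ {C} = {A,C} (union, +1)
CLOX@7: {A,C} ∩ {A,C} = {A,C} (intersection, +0)
EQ@7: {T} ∪ {C} = {C,T} (union, +1)
CELOQX@7: {A,C} ∩ {C,T} = {C} (intersection, +0)
per-site changes: [3, 3, 3, 2, 4, 3, 4, 3]; total = 25

25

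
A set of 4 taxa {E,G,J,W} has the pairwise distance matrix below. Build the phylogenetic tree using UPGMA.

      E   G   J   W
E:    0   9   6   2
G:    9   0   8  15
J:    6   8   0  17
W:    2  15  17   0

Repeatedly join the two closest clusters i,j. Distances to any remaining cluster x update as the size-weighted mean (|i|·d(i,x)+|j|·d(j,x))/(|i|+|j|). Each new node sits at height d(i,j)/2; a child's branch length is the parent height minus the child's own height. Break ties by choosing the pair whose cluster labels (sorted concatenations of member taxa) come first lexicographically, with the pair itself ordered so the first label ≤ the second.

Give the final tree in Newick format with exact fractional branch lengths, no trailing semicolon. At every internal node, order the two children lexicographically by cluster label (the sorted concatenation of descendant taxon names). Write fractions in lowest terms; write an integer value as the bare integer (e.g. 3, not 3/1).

1. join E+W (d=2) ⇒ EW; edges |E|=1, |W|=1
  updated: d(EW,G)=12, d(EW,J)=23/2
2. join G+J (d=8) ⇒ GJ; edges |G|=4, |J|=4
  updated: d(EW,GJ)=47/4
3. join EW+GJ (d=47/4) ⇒ EGJW; edges |EW|=39/8, |GJ|=15/8
final tree: ((E:1,W:1):39/8,(G:4,J:4):15/8)
total length: 67/4

((E:1,W:1):39/8,(G:4,J:4):15/8)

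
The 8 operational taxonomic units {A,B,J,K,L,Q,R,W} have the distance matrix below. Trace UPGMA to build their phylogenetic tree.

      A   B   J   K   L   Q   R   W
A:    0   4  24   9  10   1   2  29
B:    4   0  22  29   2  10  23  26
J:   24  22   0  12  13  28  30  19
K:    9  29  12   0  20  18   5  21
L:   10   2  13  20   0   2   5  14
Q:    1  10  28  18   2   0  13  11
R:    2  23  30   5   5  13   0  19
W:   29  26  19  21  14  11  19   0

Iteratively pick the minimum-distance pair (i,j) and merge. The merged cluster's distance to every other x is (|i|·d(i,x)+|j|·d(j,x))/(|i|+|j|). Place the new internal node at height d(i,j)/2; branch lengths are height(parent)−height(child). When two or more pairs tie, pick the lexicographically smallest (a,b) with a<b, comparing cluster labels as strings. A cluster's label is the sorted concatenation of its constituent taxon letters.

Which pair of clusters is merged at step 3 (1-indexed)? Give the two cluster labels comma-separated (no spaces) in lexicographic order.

1. join A+Q (d=1) ⇒ AQ; edges |A|=1/2, |Q|=1/2
  updated: d(AQ,B)=7, d(AQ,J)=26, d(AQ,K)=27/2, d(AQ,L)=6, d(AQ,R)=15/2, d(AQ,W)=20
2. join B+L (d=2) ⇒ BL; edges |B|=1, |L|=1
  updated: d(AQ,BL)=13/2, d(BL,J)=35/2, d(BL,K)=49/2, d(BL,R)=14, d(BL,W)=20
3. join K+R (d=5) ⇒ KR; edges |K|=5/2, |R|=5/2
  updated: d(AQ,KR)=21/2, d(BL,KR)=77/4, d(J,KR)=21, d(KR,W)=20
4. join AQ+BL (d=13/2) ⇒ ABLQ; edges |AQ|=11/4, |BL|=9/4
  updated: d(ABLQ,J)=87/4, d(ABLQ,KR)=119/8, d(ABLQ,W)=20
5. join ABLQ+KR (d=119/8) ⇒ ABKLQR; edges |ABLQ|=67/16, |KR|=79/16
  updated: d(ABKLQR,J)=43/2, d(ABKLQR,W)=20
6. join J+W (d=19) ⇒ JW; edges |J|=19/2, |W|=19/2
  updated: d(ABKLQR,JW)=83/4
7. join ABKLQR+JW (d=83/4) ⇒ ABJKLQRW; edges |ABKLQR|=47/16, |JW|=7/8
final tree: ((((A:1/2,Q:1/2):11/4,(B:1,L:1):9/4):67/16,(K:5/2,R:5/2):79/16):47/16,(J:19/2,W:19/2):7/8)
total length: 719/16

K,R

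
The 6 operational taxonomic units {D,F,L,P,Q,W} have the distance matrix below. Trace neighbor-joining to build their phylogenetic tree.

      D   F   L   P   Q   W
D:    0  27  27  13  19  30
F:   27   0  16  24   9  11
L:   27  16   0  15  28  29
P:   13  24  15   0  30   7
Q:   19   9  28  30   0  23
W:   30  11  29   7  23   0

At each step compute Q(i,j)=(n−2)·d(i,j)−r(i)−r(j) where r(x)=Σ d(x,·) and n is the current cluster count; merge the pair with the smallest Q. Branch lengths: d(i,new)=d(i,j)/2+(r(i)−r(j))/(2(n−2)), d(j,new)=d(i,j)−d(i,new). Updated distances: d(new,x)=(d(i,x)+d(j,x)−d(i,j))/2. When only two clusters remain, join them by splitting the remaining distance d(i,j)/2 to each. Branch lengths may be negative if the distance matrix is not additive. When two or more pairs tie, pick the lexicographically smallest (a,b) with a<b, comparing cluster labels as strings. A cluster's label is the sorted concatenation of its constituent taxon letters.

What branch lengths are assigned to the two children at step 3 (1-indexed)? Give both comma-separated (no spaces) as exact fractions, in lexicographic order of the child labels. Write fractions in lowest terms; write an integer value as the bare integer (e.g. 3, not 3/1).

step 1: merge (P,W) at d=7, Q=-161; branch lengths P→17/8, W→39/8; new cluster PW
  updated: d(D,PW)=18, d(F,PW)=14, d(L,PW)=37/2, d(PW,Q)=23
step 2: merge (F,Q) at d=9, Q=-118; branch lengths F→7/3, Q→20/3; new cluster FQ
  updated: d(D,FQ)=37/2, d(FQ,L)=35/2, d(FQ,PW)=14
step 3: merge (D,PW) at d=18, Q=-78; branch lengths D→49/4, PW→23/4; new cluster DPW
  updated: d(DPW,FQ)=29/4, d(DPW,L)=55/4
step 4: merge (DPW,FQ) at d=29/4, Q=-77/2; branch lengths DPW→7/4, FQ→11/2; new cluster DFPQW
  updated: d(DFPQW,L)=12
step 5: merge (DFPQW,L) at d=12; branch lengths DFPQW→6, L→6; new cluster DFLPQW
final tree: (((D:49/4,(P:17/8,W:39/8):23/4):7/4,(F:7/3,Q:20/3):11/2):6,L:6)
total length: 213/4

49/4,23/4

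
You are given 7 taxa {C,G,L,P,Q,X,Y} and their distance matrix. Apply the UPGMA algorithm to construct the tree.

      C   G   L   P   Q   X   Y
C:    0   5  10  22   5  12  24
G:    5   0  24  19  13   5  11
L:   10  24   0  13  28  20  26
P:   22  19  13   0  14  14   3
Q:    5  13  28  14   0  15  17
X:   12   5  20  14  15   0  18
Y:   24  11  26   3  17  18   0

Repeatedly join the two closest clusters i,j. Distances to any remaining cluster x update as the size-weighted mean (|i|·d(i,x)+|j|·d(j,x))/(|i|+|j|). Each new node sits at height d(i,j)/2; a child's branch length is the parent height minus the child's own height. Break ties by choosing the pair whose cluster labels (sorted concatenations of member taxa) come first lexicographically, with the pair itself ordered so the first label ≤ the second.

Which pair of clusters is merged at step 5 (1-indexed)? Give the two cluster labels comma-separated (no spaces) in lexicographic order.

CGQX,PY

1. join P+Y (d=3) ⇒ PY; edges |P|=3/2, |Y|=3/2
  updated: d(C,PY)=23, d(G,PY)=15, d(L,PY)=39/2, d(PY,Q)=31/2, d(PY,X)=16
2. join C+G (d=5) ⇒ CG; edges |C|=5/2, |G|=5/2
  updated: d(CG,L)=17, d(CG,PY)=19, d(CG,Q)=9, d(CG,X)=17/2
3. join CG+X (d=17/2) ⇒ CGX; edges |CG|=7/4, |X|=17/4
  updated: d(CGX,L)=18, d(CGX,PY)=18, d(CGX,Q)=11
4. join CGX+Q (d=11) ⇒ CGQX; edges |CGX|=5/4, |Q|=11/2
  updated: d(CGQX,L)=41/2, d(CGQX,PY)=139/8
5. join CGQX+PY (d=139/8) ⇒ CGPQXY; edges |CGQX|=51/16, |PY|=115/16
  updated: d(CGPQXY,L)=121/6
6. join CGPQXY+L (d=121/6) ⇒ CGLPQXY; edges |CGPQXY|=67/48, |L|=121/12
final tree: (((((C:5/2,G:5/2):7/4,X:17/4):5/4,Q:11/2):51/16,(P:3/2,Y:3/2):115/16):67/48,L:121/12)
total length: 2045/48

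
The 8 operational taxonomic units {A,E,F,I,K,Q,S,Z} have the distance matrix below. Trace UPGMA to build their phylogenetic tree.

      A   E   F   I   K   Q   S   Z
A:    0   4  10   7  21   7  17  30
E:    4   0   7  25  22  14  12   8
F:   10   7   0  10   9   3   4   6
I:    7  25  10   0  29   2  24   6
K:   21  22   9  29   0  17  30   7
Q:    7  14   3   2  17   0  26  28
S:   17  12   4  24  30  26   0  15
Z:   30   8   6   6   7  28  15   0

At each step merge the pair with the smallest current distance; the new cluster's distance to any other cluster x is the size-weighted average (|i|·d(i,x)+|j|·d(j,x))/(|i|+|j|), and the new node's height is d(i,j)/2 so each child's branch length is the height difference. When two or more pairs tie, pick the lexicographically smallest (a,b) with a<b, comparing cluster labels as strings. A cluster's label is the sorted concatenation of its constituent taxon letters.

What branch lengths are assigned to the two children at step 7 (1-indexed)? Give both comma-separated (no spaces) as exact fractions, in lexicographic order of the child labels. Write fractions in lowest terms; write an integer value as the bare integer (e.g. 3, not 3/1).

47/24,137/24

iteration 1: select I,Q (d=2); attach at lengths (1, 1); label the merged cluster IQ
  updated: d(A,IQ)=7, d(E,IQ)=39/2, d(F,IQ)=13/2, d(IQ,K)=23, d(IQ,S)=25, d(IQ,Z)=17
iteration 2: select A,E (d=4); attach at lengths (2, 2); label the merged cluster AE
  updated: d(AE,F)=17/2, d(AE,IQ)=53/4, d(AE,K)=43/2, d(AE,S)=29/2, d(AE,Z)=19
iteration 3: select F,S (d=4); attach at lengths (2, 2); label the merged cluster FS
  updated: d(AE,FS)=23/2, d(FS,IQ)=63/4, d(FS,K)=39/2, d(FS,Z)=21/2
iteration 4: select K,Z (d=7); attach at lengths (7/2, 7/2); label the merged cluster KZ
  updated: d(AE,KZ)=81/4, d(FS,KZ)=15, d(IQ,KZ)=20
iteration 5: select AE,FS (d=23/2); attach at lengths (15/4, 15/4); label the merged cluster AEFS
  updated: d(AEFS,IQ)=29/2, d(AEFS,KZ)=141/8
iteration 6: select AEFS,IQ (d=29/2); attach at lengths (3/2, 25/4); label the merged cluster AEFIQS
  updated: d(AEFIQS,KZ)=221/12
iteration 7: select AEFIQS,KZ (d=221/12); attach at lengths (47/24, 137/24); label the merged cluster AEFIKQSZ
final tree: ((((A:2,E:2):15/4,(F:2,S:2):15/4):3/2,(I:1,Q:1):25/4):47/24,(K:7/2,Z:7/2):137/24)
total length: 479/12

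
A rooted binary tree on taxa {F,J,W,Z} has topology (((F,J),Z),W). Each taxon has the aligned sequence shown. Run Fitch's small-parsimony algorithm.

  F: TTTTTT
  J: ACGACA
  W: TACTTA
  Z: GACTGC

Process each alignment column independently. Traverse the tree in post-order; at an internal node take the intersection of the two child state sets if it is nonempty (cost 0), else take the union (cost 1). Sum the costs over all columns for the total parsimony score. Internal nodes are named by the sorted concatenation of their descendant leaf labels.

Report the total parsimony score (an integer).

FJ@0: {T} ∪ {A} = {A,T} (union, +1)
FJZ@0: {A,T} ∪ {G} = {A,G,T} (union, +1)
FJWZ@0: {A,G,T} ∩ {T} = {T} (intersection, +0)
FJ@1: {T} ∪ {C} = {C,T} (union, +1)
FJZ@1: {C,T} ∪ {A} = {A,C,T} (union, +1)
FJWZ@1: {A,C,T} ∩ {A} = {A} (intersection, +0)
FJ@2: {T} ∪ {G} = {G,T} (union, +1)
FJZ@2: {G,T} ∪ {C} = {C,G,T} (union, +1)
FJWZ@2: {C,G,T} ∩ {C} = {C} (intersection, +0)
FJ@3: {T} ∪ {A} = {A,T} (union, +1)
FJZ@3: {A,T} ∩ {T} = {T} (intersection, +0)
FJWZ@3: {T} ∩ {T} = {T} (intersection, +0)
FJ@4: {T} ∪ {C} = {C,T} (union, +1)
FJZ@4: {C,T} ∪ {G} = {C,G,T} (union, +1)
FJWZ@4: {C,G,T} ∩ {T} = {T} (intersection, +0)
FJ@5: {T} ∪ {A} = {A,T} (union, +1)
FJZ@5: {A,T} ∪ {C} = {A,C,T} (union, +1)
FJWZ@5: {A,C,T} ∩ {A} = {A} (intersection, +0)
per-site changes: [2, 2, 2, 1, 2, 2]; total = 11

11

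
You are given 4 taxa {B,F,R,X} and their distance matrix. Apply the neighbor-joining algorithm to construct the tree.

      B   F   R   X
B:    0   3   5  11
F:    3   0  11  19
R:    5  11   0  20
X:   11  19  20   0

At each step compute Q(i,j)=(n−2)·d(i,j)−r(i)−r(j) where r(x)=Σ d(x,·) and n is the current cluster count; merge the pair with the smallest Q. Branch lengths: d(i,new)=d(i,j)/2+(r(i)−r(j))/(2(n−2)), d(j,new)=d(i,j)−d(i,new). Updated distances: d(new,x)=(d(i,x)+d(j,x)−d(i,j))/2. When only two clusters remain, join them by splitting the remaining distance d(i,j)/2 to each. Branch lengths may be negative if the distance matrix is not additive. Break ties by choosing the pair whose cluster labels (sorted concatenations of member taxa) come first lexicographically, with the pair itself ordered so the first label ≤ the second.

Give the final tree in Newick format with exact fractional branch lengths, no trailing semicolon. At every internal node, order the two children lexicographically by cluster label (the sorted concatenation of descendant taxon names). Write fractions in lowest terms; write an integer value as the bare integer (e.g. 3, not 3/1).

1. join B+X (d=11, Q=-47) ⇒ BX; edges |B|=-9/4, |X|=53/4
  updated: d(BX,F)=11/2, d(BX,R)=7
2. join BX+F (d=11/2, Q=-47/2) ⇒ BFX; edges |BX|=3/4, |F|=19/4
  updated: d(BFX,R)=25/4
3. join BFX+R (d=25/4) ⇒ BFRX; edges |BFX|=25/8, |R|=25/8
final tree: (((B:-9/4,X:53/4):3/4,F:19/4):25/8,R:25/8)
total length: 91/4

(((B:-9/4,X:53/4):3/4,F:19/4):25/8,R:25/8)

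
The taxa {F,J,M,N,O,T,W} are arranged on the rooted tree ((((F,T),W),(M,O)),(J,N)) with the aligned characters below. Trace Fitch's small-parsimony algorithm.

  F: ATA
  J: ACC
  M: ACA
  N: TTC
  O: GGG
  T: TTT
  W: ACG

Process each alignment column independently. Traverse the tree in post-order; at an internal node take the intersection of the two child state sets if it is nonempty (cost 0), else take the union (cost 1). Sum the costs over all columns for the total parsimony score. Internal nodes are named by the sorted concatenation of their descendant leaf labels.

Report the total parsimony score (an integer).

10

site 0, node FT: F={A} ∪ T={T} → {A,T} (+1)
site 0, node FTW: FT={A,T} ∩ W={A} → {A} (+0)
site 0, node MO: M={A} ∪ O={G} → {A,G} (+1)
site 0, node FMOTW: FTW={A} ∩ MO={A,G} → {A} (+0)
site 0, node JN: J={A} ∪ N={T} → {A,T} (+1)
site 0, node FJMNOTW: FMOTW={A} ∩ JN={A,T} → {A} (+0)
site 1, node FT: F={T} ∩ T={T} → {T} (+0)
site 1, node FTW: FT={T} ∪ W={C} → {C,T} (+1)
site 1, node MO: M={C} ∪ O={G} → {C,G} (+1)
site 1, node FMOTW: FTW={C,T} ∩ MO={C,G} → {C} (+0)
site 1, node JN: J={C} ∪ N={T} → {C,T} (+1)
site 1, node FJMNOTW: FMOTW={C} ∩ JN={C,T} → {C} (+0)
site 2, node FT: F={A} ∪ T={T} → {A,T} (+1)
site 2, node FTW: FT={A,T} ∪ W={G} → {A,G,T} (+1)
site 2, node MO: M={A} ∪ O={G} → {A,G} (+1)
site 2, node FMOTW: FTW={A,G,T} ∩ MO={A,G} → {A,G} (+0)
site 2, node JN: J={C} ∩ N={C} → {C} (+0)
site 2, node FJMNOTW: FMOTW={A,G} ∪ JN={C} → {A,C,G} (+1)
per-site changes: [3, 3, 4]; total = 10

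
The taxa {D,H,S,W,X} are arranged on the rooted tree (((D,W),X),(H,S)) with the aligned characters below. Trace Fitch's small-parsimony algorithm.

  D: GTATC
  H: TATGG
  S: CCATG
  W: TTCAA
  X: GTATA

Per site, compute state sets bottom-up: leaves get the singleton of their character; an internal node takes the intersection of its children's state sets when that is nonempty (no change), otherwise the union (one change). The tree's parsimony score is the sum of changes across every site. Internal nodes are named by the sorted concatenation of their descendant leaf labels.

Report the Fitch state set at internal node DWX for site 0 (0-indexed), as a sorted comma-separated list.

[col 0] DW: children D:{G}, W:{T} ∪→ {G,T}; cost 1
[col 0] DWX: children DW:{G,T}, X:{G} ∩→ {G}; cost 0
[col 0] HS: children H:{T}, S:{C} ∪→ {C,T}; cost 1
[col 0] DHSWX: children DWX:{G}, HS:{C,T} ∪→ {C,G,T}; cost 1
[col 1] DW: children D:{T}, W:{T} ∩→ {T}; cost 0
[col 1] DWX: children DW:{T}, X:{T} ∩→ {T}; cost 0
[col 1] HS: children H:{A}, S:{C} ∪→ {A,C}; cost 1
[col 1] DHSWX: children DWX:{T}, HS:{A,C} ∪→ {A,C,T}; cost 1
[col 2] DW: children D:{A}, W:{C} ∪→ {A,C}; cost 1
[col 2] DWX: children DW:{A,C}, X:{A} ∩→ {A}; cost 0
[col 2] HS: children H:{T}, S:{A} ∪→ {A,T}; cost 1
[col 2] DHSWX: children DWX:{A}, HS:{A,T} ∩→ {A}; cost 0
[col 3] DW: children D:{T}, W:{A} ∪→ {A,T}; cost 1
[col 3] DWX: children DW:{A,T}, X:{T} ∩→ {T}; cost 0
[col 3] HS: children H:{G}, S:{T} ∪→ {G,T}; cost 1
[col 3] DHSWX: children DWX:{T}, HS:{G,T} ∩→ {T}; cost 0
[col 4] DW: children D:{C}, W:{A} ∪→ {A,C}; cost 1
[col 4] DWX: children DW:{A,C}, X:{A} ∩→ {A}; cost 0
[col 4] HS: children H:{G}, S:{G} ∩→ {G}; cost 0
[col 4] DHSWX: children DWX:{A}, HS:{G} ∪→ {A,G}; cost 1
per-site changes: [3, 2, 2, 2, 2]; total = 11

G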